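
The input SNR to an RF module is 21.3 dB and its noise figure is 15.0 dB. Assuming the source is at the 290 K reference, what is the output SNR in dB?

By definition F = SNR_in/SNR_out, so in dB: SNR_out = SNR_in − NF
SNR_out = 21.3 − 15.0 = 6.3 dB

6.3 dB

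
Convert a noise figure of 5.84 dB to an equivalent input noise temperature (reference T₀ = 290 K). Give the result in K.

F = 10^(5.84/10) = 3.83707
T_e = (F − 1)·T₀ = (3.83707 − 1) × 290 = 823 K

823 K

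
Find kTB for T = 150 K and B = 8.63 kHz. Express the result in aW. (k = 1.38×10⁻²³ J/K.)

P_n = kTB = 1.38×10⁻²³ × 150 × 8.63×10³ = 1.79×10⁻¹⁷ W = 17.9 aW

17.9 aW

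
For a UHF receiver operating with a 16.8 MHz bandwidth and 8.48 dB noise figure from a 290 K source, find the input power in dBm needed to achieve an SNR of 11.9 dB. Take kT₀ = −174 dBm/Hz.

−81.4 dBm

Sensitivity = −174 + 10 log₁₀(B) + NF + SNR_min
= −174 + 72.25 + 8.48 + 11.9
= −81.37 dBm → −81.4 dBm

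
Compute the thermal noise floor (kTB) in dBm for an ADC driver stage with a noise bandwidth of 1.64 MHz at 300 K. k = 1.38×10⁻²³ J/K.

P_n = kTB = 1.38×10⁻²³ × 300 × 1.64×10⁶ = 6.79×10⁻¹⁵ W
In dBm: 10 log₁₀(6.79×10⁻¹⁵ / 10⁻³) = −111.7 dBm

−111.7 dBm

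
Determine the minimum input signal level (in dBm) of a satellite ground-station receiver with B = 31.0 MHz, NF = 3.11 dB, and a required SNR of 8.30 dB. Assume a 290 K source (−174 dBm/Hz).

−87.7 dBm

Sensitivity = −174 + 10 log₁₀(B) + NF + SNR_min
= −174 + 74.91 + 3.11 + 8.30
= −87.68 dBm → −87.7 dBm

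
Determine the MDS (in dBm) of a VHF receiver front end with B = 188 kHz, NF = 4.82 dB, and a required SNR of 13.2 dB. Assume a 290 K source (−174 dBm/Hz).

−103.2 dBm

Sensitivity = −174 + 10 log₁₀(B) + NF + SNR_min
= −174 + 52.74 + 4.82 + 13.2
= −103.24 dBm → −103.2 dBm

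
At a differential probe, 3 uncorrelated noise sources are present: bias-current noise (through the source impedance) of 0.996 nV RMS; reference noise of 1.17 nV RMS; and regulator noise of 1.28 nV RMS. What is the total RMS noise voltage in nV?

2.00 nV

Uncorrelated sources add in power (mean-square): V_tot = √(ΣV_i²)
V_tot = √[(9.96×10⁻¹⁰)² + (1.17×10⁻⁹)² + (1.28×10⁻⁹)²] = 2.00×10⁻⁹ V = 2.00 nV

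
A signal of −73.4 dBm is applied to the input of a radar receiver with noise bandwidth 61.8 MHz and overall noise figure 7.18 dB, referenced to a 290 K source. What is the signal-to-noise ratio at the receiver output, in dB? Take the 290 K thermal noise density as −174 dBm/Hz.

Noise floor: N = −174 + 10 log₁₀(B) + NF
10 log₁₀(6.18×10⁷) = 77.91 dB
N = −174 + 77.91 + 7.18 = −88.91 dBm
SNR = P_sig − N = −73.4 − (−88.91) = 15.51 dB → 15.5 dB

15.5 dB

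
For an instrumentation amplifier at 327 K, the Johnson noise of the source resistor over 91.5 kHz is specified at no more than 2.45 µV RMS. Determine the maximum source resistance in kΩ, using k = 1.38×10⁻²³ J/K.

3.63 kΩ

Johnson–Nyquist: V_n = √(4kTRB) ⇒ R = V_n² / (4kTB)
4kTB = 4 × 1.38×10⁻²³ × 327 × 9.15×10⁴ = 1.65×10⁻¹⁵
R = (2.45×10⁻⁶)² / 1.65×10⁻¹⁵ = 3.63×10³ Ω = 3.63 kΩ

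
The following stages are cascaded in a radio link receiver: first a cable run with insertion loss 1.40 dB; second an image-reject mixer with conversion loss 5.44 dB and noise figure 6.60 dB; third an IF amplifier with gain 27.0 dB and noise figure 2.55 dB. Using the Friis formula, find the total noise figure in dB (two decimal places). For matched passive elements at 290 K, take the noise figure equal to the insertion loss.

10.07 dB

Convert to linear (a loss of L dB is a gain of −L dB): F_i = 10^(NF_i/10), G_i = 10^(G_i,dB/10)
  Stage 1: F_1 = 10^(1.40/10) = 1.380, G_1 = 10^(−1.40/10) = 0.7244
  Stage 2: F_2 = 10^(6.60/10) = 4.571, G_2 = 10^(−5.44/10) = 0.2858
  Stage 3: F_3 = 10^(2.55/10) = 1.799, G_3 = 10^(27.0/10) = 501.2
Friis cascade:
  F = 1.380 + (4.571 − 1)/0.7244 + (1.799 − 1)/0.2070 = 10.17
NF = 10 log₁₀(10.17) = 10.07 dB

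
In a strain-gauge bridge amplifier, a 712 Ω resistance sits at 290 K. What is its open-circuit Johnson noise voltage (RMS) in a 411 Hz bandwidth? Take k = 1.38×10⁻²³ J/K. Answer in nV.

V_n = √(4kTRB)
4kTRB = 4 × 1.38×10⁻²³ × 290 × 7.12×10² × 4.11×10² = 4.68×10⁻¹⁵ V²
V_n = √(4.68×10⁻¹⁵) = 6.84×10⁻⁸ V = 68.4 nV

68.4 nV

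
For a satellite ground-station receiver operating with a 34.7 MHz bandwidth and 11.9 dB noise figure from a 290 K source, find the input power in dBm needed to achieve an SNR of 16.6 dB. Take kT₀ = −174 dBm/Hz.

−70.1 dBm

Sensitivity = −174 + 10 log₁₀(B) + NF + SNR_min
= −174 + 75.4 + 11.9 + 16.6
= −70.1 dBm → −70.1 dBm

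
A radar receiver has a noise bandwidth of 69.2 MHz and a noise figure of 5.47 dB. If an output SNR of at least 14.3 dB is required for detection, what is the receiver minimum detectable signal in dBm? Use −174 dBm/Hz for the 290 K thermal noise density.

−75.8 dBm

Sensitivity = −174 + 10 log₁₀(B) + NF + SNR_min
= −174 + 78.4 + 5.47 + 14.3
= −75.83 dBm → −75.8 dBm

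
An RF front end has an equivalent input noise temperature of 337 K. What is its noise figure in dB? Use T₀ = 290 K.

3.35 dB

F = 1 + T_e/T₀ = 1 + 337/290 = 2.16207
NF = 10 log₁₀(2.16207) = 3.35 dB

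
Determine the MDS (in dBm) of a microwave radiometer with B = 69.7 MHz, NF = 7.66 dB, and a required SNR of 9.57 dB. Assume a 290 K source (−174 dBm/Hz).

−78.3 dBm

Sensitivity = −174 + 10 log₁₀(B) + NF + SNR_min
= −174 + 78.43 + 7.66 + 9.57
= −78.34 dBm → −78.3 dBm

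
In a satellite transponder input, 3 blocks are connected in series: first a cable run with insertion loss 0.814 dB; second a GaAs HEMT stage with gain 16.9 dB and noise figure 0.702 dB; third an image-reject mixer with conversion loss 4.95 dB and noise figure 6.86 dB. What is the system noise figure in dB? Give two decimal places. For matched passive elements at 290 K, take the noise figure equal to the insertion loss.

Convert to linear (a loss of L dB is a gain of −L dB): F_i = 10^(NF_i/10), G_i = 10^(G_i,dB/10)
  Stage 1: F_1 = 10^(0.814/10) = 1.206, G_1 = 10^(−0.814/10) = 0.8291
  Stage 2: F_2 = 10^(0.702/10) = 1.175, G_2 = 10^(16.9/10) = 48.98
  Stage 3: F_3 = 10^(6.86/10) = 4.853, G_3 = 10^(−4.95/10) = 0.3199
Friis cascade:
  F = 1.206 + (1.175 − 1)/0.8291 + (4.853 − 1)/40.61 = 1.513
NF = 10 log₁₀(1.513) = 1.80 dB

1.80 dB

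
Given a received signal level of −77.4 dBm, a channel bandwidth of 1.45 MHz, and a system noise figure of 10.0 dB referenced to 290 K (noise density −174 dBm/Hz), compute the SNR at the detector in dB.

Noise floor: N = −174 + 10 log₁₀(B) + NF
10 log₁₀(1.45×10⁶) = 61.61 dB
N = −174 + 61.61 + 10.0 = −102.39 dBm
SNR = P_sig − N = −77.4 − (−102.39) = 24.99 dB → 25.0 dB

25.0 dB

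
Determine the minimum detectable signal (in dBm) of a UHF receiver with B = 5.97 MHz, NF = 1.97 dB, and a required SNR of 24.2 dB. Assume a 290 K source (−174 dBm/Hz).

−80.1 dBm

Sensitivity = −174 + 10 log₁₀(B) + NF + SNR_min
= −174 + 67.76 + 1.97 + 24.2
= −80.07 dBm → −80.1 dBm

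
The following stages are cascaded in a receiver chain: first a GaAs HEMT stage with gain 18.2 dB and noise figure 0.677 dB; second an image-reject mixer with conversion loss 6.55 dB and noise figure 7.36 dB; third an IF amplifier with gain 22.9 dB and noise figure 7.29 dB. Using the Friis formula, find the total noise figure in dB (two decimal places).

1.86 dB

Convert to linear (a loss of L dB is a gain of −L dB): F_i = 10^(NF_i/10), G_i = 10^(G_i,dB/10)
  Stage 1: F_1 = 10^(0.677/10) = 1.169, G_1 = 10^(18.2/10) = 66.07
  Stage 2: F_2 = 10^(7.36/10) = 5.445, G_2 = 10^(−6.55/10) = 0.2213
  Stage 3: F_3 = 10^(7.29/10) = 5.358, G_3 = 10^(22.9/10) = 195.0
Friis cascade:
  F = 1.169 + (5.445 − 1)/66.07 + (5.358 − 1)/14.62 = 1.534
NF = 10 log₁₀(1.534) = 1.86 dB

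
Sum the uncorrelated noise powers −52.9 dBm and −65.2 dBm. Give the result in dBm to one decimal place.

−52.7 dBm

Convert to linear, add, convert back:
P₁ = 5.13×10⁻⁹ W, P₂ = 3.02×10⁻¹⁰ W
P_tot = 5.43×10⁻⁹ W → 10 log₁₀(P_tot / 10⁻³) = −52.7 dBm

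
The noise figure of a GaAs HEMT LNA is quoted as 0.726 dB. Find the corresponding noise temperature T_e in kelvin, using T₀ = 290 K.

F = 10^(0.726/10) = 1.18195
T_e = (F − 1)·T₀ = (1.18195 − 1) × 290 = 52.8 K

52.8 K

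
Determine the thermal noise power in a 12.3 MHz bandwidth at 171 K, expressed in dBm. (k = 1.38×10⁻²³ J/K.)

−105.4 dBm

P_n = kTB = 1.38×10⁻²³ × 171 × 1.23×10⁷ = 2.90×10⁻¹⁴ W
In dBm: 10 log₁₀(2.90×10⁻¹⁴ / 10⁻³) = −105.4 dBm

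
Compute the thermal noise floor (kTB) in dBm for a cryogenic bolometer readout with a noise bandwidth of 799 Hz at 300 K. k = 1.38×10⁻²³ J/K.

P_n = kTB = 1.38×10⁻²³ × 300 × 7.99×10² = 3.31×10⁻¹⁸ W
In dBm: 10 log₁₀(3.31×10⁻¹⁸ / 10⁻³) = −144.8 dBm

−144.8 dBm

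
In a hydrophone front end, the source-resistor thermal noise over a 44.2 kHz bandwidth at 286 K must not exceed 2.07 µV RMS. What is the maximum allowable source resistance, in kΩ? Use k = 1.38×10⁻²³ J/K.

6.14 kΩ

Johnson–Nyquist: V_n = √(4kTRB) ⇒ R = V_n² / (4kTB)
4kTB = 4 × 1.38×10⁻²³ × 286 × 4.42×10⁴ = 6.98×10⁻¹⁶
R = (2.07×10⁻⁶)² / 6.98×10⁻¹⁶ = 6.14×10³ Ω = 6.14 kΩ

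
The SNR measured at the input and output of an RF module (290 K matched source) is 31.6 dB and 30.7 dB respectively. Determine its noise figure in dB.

0.9 dB

NF (dB) = SNR_in(dB) − SNR_out(dB) when the source is at T₀
NF = 31.6 − 30.7 = 0.9 dB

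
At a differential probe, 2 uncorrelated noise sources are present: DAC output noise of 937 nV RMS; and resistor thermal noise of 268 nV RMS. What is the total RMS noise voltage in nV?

975 nV

Uncorrelated sources add in power (mean-square): V_tot = √(ΣV_i²)
V_tot = √[(9.37×10⁻⁷)² + (2.68×10⁻⁷)²] = 9.75×10⁻⁷ V = 975 nV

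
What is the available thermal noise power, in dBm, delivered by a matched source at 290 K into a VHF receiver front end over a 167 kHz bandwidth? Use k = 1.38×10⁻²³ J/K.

−121.8 dBm

P_n = kTB = 1.38×10⁻²³ × 290 × 1.67×10⁵ = 6.68×10⁻¹⁶ W
In dBm: 10 log₁₀(6.68×10⁻¹⁶ / 10⁻³) = −121.8 dBm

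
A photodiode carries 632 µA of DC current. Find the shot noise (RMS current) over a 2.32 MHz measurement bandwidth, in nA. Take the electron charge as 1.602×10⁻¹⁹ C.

21.7 nA

I_n = √(2qI·B)
2qI·B = 2 × 1.602×10⁻¹⁹ × 6.32×10⁻⁴ × 2.32×10⁶ = 4.70×10⁻¹⁶ A²
I_n = √(4.70×10⁻¹⁶) = 2.17×10⁻⁸ A = 21.7 nA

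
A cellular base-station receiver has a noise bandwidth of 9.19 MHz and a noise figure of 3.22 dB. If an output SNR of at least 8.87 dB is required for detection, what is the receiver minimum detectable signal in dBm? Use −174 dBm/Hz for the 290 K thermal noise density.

Sensitivity = −174 + 10 log₁₀(B) + NF + SNR_min
= −174 + 69.63 + 3.22 + 8.87
= −92.28 dBm → −92.3 dBm

−92.3 dBm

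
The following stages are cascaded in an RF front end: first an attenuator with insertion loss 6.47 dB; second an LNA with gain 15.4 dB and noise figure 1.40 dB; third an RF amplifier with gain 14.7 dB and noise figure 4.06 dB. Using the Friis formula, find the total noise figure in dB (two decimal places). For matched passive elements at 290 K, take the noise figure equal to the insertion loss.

8.01 dB

Convert to linear (a loss of L dB is a gain of −L dB): F_i = 10^(NF_i/10), G_i = 10^(G_i,dB/10)
  Stage 1: F_1 = 10^(6.47/10) = 4.436, G_1 = 10^(−6.47/10) = 0.2254
  Stage 2: F_2 = 10^(1.40/10) = 1.380, G_2 = 10^(15.4/10) = 34.67
  Stage 3: F_3 = 10^(4.06/10) = 2.547, G_3 = 10^(14.7/10) = 29.51
Friis cascade:
  F = 4.436 + (1.380 − 1)/0.2254 + (2.547 − 1)/7.816 = 6.321
NF = 10 log₁₀(6.321) = 8.01 dB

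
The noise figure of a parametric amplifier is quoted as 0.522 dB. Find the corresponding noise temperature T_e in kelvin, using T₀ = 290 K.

F = 10^(0.522/10) = 1.12772
T_e = (F − 1)·T₀ = (1.12772 − 1) × 290 = 37.0 K

37.0 K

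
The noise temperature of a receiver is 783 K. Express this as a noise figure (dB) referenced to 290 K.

5.68 dB

F = 1 + T_e/T₀ = 1 + 783/290 = 3.7
NF = 10 log₁₀(3.7) = 5.68 dB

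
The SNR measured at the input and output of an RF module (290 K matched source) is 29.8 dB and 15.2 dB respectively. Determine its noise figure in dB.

14.6 dB

NF (dB) = SNR_in(dB) − SNR_out(dB) when the source is at T₀
NF = 29.8 − 15.2 = 14.6 dB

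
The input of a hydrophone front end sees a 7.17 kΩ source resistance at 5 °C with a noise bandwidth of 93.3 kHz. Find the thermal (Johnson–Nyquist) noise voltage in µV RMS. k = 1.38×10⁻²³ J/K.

3.20 µV

T = 5 °C + 273.15 = 278.15 K
V_n = √(4kTRB)
4kTRB = 4 × 1.38×10⁻²³ × 278.15 × 7.17×10³ × 9.33×10⁴ = 1.03×10⁻¹¹ V²
V_n = √(1.03×10⁻¹¹) = 3.20×10⁻⁶ V = 3.20 µV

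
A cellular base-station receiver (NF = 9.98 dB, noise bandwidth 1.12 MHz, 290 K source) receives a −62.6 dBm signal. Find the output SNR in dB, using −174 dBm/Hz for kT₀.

Noise floor: N = −174 + 10 log₁₀(B) + NF
10 log₁₀(1.12×10⁶) = 60.49 dB
N = −174 + 60.49 + 9.98 = −103.53 dBm
SNR = P_sig − N = −62.6 − (−103.53) = 40.93 dB → 40.9 dB

40.9 dB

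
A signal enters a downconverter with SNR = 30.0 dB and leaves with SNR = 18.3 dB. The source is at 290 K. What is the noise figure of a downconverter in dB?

11.7 dB

NF (dB) = SNR_in(dB) − SNR_out(dB) when the source is at T₀
NF = 30.0 − 18.3 = 11.7 dB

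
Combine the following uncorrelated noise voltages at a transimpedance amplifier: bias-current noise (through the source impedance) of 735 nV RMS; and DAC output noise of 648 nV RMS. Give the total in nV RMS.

Uncorrelated sources add in power (mean-square): V_tot = √(ΣV_i²)
V_tot = √[(7.35×10⁻⁷)² + (6.48×10⁻⁷)²] = 9.80×10⁻⁷ V = 980 nV

980 nV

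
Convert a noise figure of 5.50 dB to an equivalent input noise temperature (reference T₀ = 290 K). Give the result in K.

739 K

F = 10^(5.50/10) = 3.54813
T_e = (F − 1)·T₀ = (3.54813 − 1) × 290 = 739 K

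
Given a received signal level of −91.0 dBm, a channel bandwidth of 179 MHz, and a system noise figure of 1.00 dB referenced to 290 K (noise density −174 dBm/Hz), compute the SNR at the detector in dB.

Noise floor: N = −174 + 10 log₁₀(B) + NF
10 log₁₀(1.79×10⁸) = 82.53 dB
N = −174 + 82.53 + 1.00 = −90.47 dBm
SNR = P_sig − N = −91.0 − (−90.47) = −0.53 dB → −0.5 dB

−0.5 dB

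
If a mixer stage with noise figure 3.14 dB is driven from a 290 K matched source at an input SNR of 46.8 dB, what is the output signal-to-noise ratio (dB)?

By definition F = SNR_in/SNR_out, so in dB: SNR_out = SNR_in − NF
SNR_out = 46.8 − 3.14 = 43.66 dB

43.66 dB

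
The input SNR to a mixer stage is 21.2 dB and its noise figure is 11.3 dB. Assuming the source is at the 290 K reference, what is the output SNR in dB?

By definition F = SNR_in/SNR_out, so in dB: SNR_out = SNR_in − NF
SNR_out = 21.2 − 11.3 = 9.9 dB

9.9 dB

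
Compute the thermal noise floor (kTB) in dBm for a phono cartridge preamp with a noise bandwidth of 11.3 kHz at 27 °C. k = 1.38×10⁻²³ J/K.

T = 27 °C + 273.15 = 300.15 K
P_n = kTB = 1.38×10⁻²³ × 300.15 × 1.13×10⁴ = 4.68×10⁻¹⁷ W
In dBm: 10 log₁₀(4.68×10⁻¹⁷ / 10⁻³) = −133.3 dBm

−133.3 dBm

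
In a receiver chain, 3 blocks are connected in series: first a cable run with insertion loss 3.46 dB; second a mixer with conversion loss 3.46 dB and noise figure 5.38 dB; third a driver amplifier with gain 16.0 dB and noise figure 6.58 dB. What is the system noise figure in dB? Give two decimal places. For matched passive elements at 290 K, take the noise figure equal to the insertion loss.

Convert to linear (a loss of L dB is a gain of −L dB): F_i = 10^(NF_i/10), G_i = 10^(G_i,dB/10)
  Stage 1: F_1 = 10^(3.46/10) = 2.218, G_1 = 10^(−3.46/10) = 0.4508
  Stage 2: F_2 = 10^(5.38/10) = 3.451, G_2 = 10^(−3.46/10) = 0.4508
  Stage 3: F_3 = 10^(6.58/10) = 4.550, G_3 = 10^(16.0/10) = 39.81
Friis cascade:
  F = 2.218 + (3.451 − 1)/0.4508 + (4.550 − 1)/0.2032 = 25.12
NF = 10 log₁₀(25.12) = 14.00 dB

14.00 dB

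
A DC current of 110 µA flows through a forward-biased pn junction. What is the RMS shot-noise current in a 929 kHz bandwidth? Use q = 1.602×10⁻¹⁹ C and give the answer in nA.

5.72 nA

I_n = √(2qI·B)
2qI·B = 2 × 1.602×10⁻¹⁹ × 1.10×10⁻⁴ × 9.29×10⁵ = 3.27×10⁻¹⁷ A²
I_n = √(3.27×10⁻¹⁷) = 5.72×10⁻⁹ A = 5.72 nA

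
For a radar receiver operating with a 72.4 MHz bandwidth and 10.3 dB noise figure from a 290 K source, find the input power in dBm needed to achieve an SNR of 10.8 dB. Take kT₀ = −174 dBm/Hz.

Sensitivity = −174 + 10 log₁₀(B) + NF + SNR_min
= −174 + 78.6 + 10.3 + 10.8
= −74.3 dBm → −74.3 dBm

−74.3 dBm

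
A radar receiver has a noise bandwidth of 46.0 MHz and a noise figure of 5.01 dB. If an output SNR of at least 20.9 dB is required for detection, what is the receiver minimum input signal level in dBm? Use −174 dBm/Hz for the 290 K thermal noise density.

−71.5 dBm

Sensitivity = −174 + 10 log₁₀(B) + NF + SNR_min
= −174 + 76.63 + 5.01 + 20.9
= −71.46 dBm → −71.5 dBm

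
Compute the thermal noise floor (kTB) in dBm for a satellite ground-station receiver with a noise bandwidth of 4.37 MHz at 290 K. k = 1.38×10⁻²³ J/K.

−107.6 dBm

P_n = kTB = 1.38×10⁻²³ × 290 × 4.37×10⁶ = 1.75×10⁻¹⁴ W
In dBm: 10 log₁₀(1.75×10⁻¹⁴ / 10⁻³) = −107.6 dBm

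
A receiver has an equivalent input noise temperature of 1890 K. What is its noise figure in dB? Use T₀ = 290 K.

F = 1 + T_e/T₀ = 1 + 1890/290 = 7.51724
NF = 10 log₁₀(7.51724) = 8.76 dB

8.76 dB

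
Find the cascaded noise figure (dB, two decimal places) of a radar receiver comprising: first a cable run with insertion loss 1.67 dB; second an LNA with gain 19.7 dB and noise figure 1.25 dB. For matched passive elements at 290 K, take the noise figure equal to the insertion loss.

2.92 dB

Convert to linear (a loss of L dB is a gain of −L dB): F_i = 10^(NF_i/10), G_i = 10^(G_i,dB/10)
  Stage 1: F_1 = 10^(1.67/10) = 1.469, G_1 = 10^(−1.67/10) = 0.6808
  Stage 2: F_2 = 10^(1.25/10) = 1.334, G_2 = 10^(19.7/10) = 93.33
Friis cascade:
  F = 1.469 + (1.334 − 1)/0.6808 = 1.959
NF = 10 log₁₀(1.959) = 2.92 dB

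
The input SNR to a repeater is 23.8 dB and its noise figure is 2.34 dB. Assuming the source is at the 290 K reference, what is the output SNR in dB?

By definition F = SNR_in/SNR_out, so in dB: SNR_out = SNR_in − NF
SNR_out = 23.8 − 2.34 = 21.46 dB

21.46 dB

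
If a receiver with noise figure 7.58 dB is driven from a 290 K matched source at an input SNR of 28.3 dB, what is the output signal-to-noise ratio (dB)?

20.72 dB

By definition F = SNR_in/SNR_out, so in dB: SNR_out = SNR_in − NF
SNR_out = 28.3 − 7.58 = 20.72 dB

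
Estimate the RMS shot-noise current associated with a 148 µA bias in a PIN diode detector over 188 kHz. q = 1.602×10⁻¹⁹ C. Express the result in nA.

I_n = √(2qI·B)
2qI·B = 2 × 1.602×10⁻¹⁹ × 1.48×10⁻⁴ × 1.88×10⁵ = 8.91×10⁻¹⁸ A²
I_n = √(8.91×10⁻¹⁸) = 2.99×10⁻⁹ A = 2.99 nA

2.99 nA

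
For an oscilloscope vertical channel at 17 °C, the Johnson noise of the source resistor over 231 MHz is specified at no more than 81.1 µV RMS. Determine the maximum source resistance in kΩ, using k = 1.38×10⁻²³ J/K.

1.78 kΩ

T = 17 °C + 273.15 = 290.15 K
Johnson–Nyquist: V_n = √(4kTRB) ⇒ R = V_n² / (4kTB)
4kTB = 4 × 1.38×10⁻²³ × 290.15 × 2.31×10⁸ = 3.70×10⁻¹²
R = (8.11×10⁻⁵)² / 3.70×10⁻¹² = 1.78×10³ Ω = 1.78 kΩ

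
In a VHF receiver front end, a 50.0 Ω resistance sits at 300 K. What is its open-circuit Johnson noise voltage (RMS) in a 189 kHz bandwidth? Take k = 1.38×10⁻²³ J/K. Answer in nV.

396 nV

V_n = √(4kTRB)
4kTRB = 4 × 1.38×10⁻²³ × 300 × 5.00×10¹ × 1.89×10⁵ = 1.56×10⁻¹³ V²
V_n = √(1.56×10⁻¹³) = 3.96×10⁻⁷ V = 396 nV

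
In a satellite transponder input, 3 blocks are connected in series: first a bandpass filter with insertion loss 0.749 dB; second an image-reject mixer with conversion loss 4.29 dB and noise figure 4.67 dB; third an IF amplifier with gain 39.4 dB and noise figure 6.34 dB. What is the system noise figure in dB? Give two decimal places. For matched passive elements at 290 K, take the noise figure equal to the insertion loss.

11.47 dB

Convert to linear (a loss of L dB is a gain of −L dB): F_i = 10^(NF_i/10), G_i = 10^(G_i,dB/10)
  Stage 1: F_1 = 10^(0.749/10) = 1.188, G_1 = 10^(−0.749/10) = 0.8416
  Stage 2: F_2 = 10^(4.67/10) = 2.931, G_2 = 10^(−4.29/10) = 0.3724
  Stage 3: F_3 = 10^(6.34/10) = 4.305, G_3 = 10^(39.4/10) = 8710
Friis cascade:
  F = 1.188 + (2.931 − 1)/0.8416 + (4.305 − 1)/0.3134 = 14.03
NF = 10 log₁₀(14.03) = 11.47 dB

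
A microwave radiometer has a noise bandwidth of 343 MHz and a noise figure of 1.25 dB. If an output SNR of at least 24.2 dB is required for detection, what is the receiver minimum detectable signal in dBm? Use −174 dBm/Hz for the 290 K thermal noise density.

−63.2 dBm

Sensitivity = −174 + 10 log₁₀(B) + NF + SNR_min
= −174 + 85.35 + 1.25 + 24.2
= −63.20 dBm → −63.2 dBm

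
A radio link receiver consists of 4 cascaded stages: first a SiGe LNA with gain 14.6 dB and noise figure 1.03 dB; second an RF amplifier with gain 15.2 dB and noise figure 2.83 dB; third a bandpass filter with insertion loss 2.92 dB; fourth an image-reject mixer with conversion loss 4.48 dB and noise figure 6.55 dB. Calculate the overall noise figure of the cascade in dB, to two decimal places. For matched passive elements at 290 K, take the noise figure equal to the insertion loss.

1.17 dB

Convert to linear (a loss of L dB is a gain of −L dB): F_i = 10^(NF_i/10), G_i = 10^(G_i,dB/10)
  Stage 1: F_1 = 10^(1.03/10) = 1.268, G_1 = 10^(14.6/10) = 28.84
  Stage 2: F_2 = 10^(2.83/10) = 1.919, G_2 = 10^(15.2/10) = 33.11
  Stage 3: F_3 = 10^(2.92/10) = 1.959, G_3 = 10^(−2.92/10) = 0.5105
  Stage 4: F_4 = 10^(6.55/10) = 4.519, G_4 = 10^(−4.48/10) = 0.3565
Friis cascade:
  F = 1.268 + (1.919 − 1)/28.84 + (1.959 − 1)/955.0 + (4.519 − 1)/487.5 = 1.308
NF = 10 log₁₀(1.308) = 1.17 dB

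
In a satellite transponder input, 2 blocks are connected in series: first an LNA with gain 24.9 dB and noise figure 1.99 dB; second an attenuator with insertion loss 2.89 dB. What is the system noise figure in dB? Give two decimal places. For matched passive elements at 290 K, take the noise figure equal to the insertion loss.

Convert to linear (a loss of L dB is a gain of −L dB): F_i = 10^(NF_i/10), G_i = 10^(G_i,dB/10)
  Stage 1: F_1 = 10^(1.99/10) = 1.581, G_1 = 10^(24.9/10) = 309.0
  Stage 2: F_2 = 10^(2.89/10) = 1.945, G_2 = 10^(−2.89/10) = 0.5140
Friis cascade:
  F = 1.581 + (1.945 − 1)/309.0 = 1.584
NF = 10 log₁₀(1.584) = 2.00 dB

2.00 dB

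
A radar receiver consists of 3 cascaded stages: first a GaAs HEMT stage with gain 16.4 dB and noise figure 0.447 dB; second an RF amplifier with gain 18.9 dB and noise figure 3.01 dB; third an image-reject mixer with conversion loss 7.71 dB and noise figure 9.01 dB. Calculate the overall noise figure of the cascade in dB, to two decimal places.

Convert to linear (a loss of L dB is a gain of −L dB): F_i = 10^(NF_i/10), G_i = 10^(G_i,dB/10)
  Stage 1: F_1 = 10^(0.447/10) = 1.108, G_1 = 10^(16.4/10) = 43.65
  Stage 2: F_2 = 10^(3.01/10) = 2.000, G_2 = 10^(18.9/10) = 77.62
  Stage 3: F_3 = 10^(9.01/10) = 7.962, G_3 = 10^(−7.71/10) = 0.1694
Friis cascade:
  F = 1.108 + (2.000 − 1)/43.65 + (7.962 − 1)/3388 = 1.133
NF = 10 log₁₀(1.133) = 0.54 dB

0.54 dB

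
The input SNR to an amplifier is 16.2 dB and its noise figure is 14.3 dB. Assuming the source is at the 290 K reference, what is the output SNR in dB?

By definition F = SNR_in/SNR_out, so in dB: SNR_out = SNR_in − NF
SNR_out = 16.2 − 14.3 = 1.9 dB

1.9 dB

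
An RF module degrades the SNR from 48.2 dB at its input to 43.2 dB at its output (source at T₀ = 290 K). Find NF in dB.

5.0 dB

NF (dB) = SNR_in(dB) − SNR_out(dB) when the source is at T₀
NF = 48.2 − 43.2 = 5.0 dB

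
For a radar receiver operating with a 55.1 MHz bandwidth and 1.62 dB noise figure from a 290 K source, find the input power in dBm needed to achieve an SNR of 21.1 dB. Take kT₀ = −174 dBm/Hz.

−73.9 dBm

Sensitivity = −174 + 10 log₁₀(B) + NF + SNR_min
= −174 + 77.41 + 1.62 + 21.1
= −73.87 dBm → −73.9 dBm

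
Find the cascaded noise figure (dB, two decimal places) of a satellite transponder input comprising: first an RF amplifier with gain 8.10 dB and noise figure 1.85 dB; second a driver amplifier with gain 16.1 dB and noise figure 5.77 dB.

2.92 dB

Convert to linear (a loss of L dB is a gain of −L dB): F_i = 10^(NF_i/10), G_i = 10^(G_i,dB/10)
  Stage 1: F_1 = 10^(1.85/10) = 1.531, G_1 = 10^(8.10/10) = 6.457
  Stage 2: F_2 = 10^(5.77/10) = 3.776, G_2 = 10^(16.1/10) = 40.74
Friis cascade:
  F = 1.531 + (3.776 − 1)/6.457 = 1.961
NF = 10 log₁₀(1.961) = 2.92 dB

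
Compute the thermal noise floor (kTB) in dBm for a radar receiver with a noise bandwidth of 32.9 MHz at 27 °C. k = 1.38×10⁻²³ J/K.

−98.7 dBm

T = 27 °C + 273.15 = 300.15 K
P_n = kTB = 1.38×10⁻²³ × 300.15 × 3.29×10⁷ = 1.36×10⁻¹³ W
In dBm: 10 log₁₀(1.36×10⁻¹³ / 10⁻³) = −98.7 dBm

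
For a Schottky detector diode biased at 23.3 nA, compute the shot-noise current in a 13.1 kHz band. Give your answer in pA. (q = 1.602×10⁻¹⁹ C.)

I_n = √(2qI·B)
2qI·B = 2 × 1.602×10⁻¹⁹ × 2.33×10⁻⁸ × 1.31×10⁴ = 9.78×10⁻²³ A²
I_n = √(9.78×10⁻²³) = 9.89×10⁻¹² A = 9.89 pA

9.89 pA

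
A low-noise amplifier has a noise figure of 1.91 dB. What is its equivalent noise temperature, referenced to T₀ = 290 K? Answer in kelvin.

160 K

F = 10^(1.91/10) = 1.55239
T_e = (F − 1)·T₀ = (1.55239 − 1) × 290 = 160 K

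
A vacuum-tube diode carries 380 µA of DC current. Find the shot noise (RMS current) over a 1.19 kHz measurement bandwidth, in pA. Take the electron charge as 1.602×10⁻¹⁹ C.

381 pA

I_n = √(2qI·B)
2qI·B = 2 × 1.602×10⁻¹⁹ × 3.80×10⁻⁴ × 1.19×10³ = 1.45×10⁻¹⁹ A²
I_n = √(1.45×10⁻¹⁹) = 3.81×10⁻¹⁰ A = 381 pA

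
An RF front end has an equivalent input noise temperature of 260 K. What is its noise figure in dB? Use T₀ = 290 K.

F = 1 + T_e/T₀ = 1 + 260/290 = 1.89655
NF = 10 log₁₀(1.89655) = 2.78 dB

2.78 dB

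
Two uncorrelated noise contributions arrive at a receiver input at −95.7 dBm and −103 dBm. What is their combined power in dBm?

−95.0 dBm

Convert to linear, add, convert back:
P₁ = 2.69×10⁻¹³ W, P₂ = 5.01×10⁻¹⁴ W
P_tot = 3.19×10⁻¹³ W → 10 log₁₀(P_tot / 10⁻³) = −95.0 dBm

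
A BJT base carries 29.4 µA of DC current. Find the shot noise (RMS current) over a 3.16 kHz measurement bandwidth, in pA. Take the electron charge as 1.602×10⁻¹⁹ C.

173 pA

I_n = √(2qI·B)
2qI·B = 2 × 1.602×10⁻¹⁹ × 2.94×10⁻⁵ × 3.16×10³ = 2.98×10⁻²⁰ A²
I_n = √(2.98×10⁻²⁰) = 1.73×10⁻¹⁰ A = 173 pA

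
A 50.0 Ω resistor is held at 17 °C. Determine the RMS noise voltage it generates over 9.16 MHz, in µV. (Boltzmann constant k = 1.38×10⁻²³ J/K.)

T = 17 °C + 273.15 = 290.15 K
V_n = √(4kTRB)
4kTRB = 4 × 1.38×10⁻²³ × 290.15 × 5.00×10¹ × 9.16×10⁶ = 7.34×10⁻¹² V²
V_n = √(7.34×10⁻¹²) = 2.71×10⁻⁶ V = 2.71 µV

2.71 µV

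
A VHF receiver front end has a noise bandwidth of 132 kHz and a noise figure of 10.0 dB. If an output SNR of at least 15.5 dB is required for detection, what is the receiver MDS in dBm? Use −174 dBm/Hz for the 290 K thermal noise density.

−97.3 dBm

Sensitivity = −174 + 10 log₁₀(B) + NF + SNR_min
= −174 + 51.21 + 10.0 + 15.5
= −97.29 dBm → −97.3 dBm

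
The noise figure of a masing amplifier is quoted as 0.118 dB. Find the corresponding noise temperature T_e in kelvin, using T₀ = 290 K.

7.99 K

F = 10^(0.118/10) = 1.02754
T_e = (F − 1)·T₀ = (1.02754 − 1) × 290 = 7.99 K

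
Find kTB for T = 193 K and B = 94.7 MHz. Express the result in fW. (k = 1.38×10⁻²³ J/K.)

P_n = kTB = 1.38×10⁻²³ × 193 × 9.47×10⁷ = 2.52×10⁻¹³ W = 252 fW

252 fW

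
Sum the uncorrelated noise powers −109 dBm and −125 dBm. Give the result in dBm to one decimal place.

Convert to linear, add, convert back:
P₁ = 1.26×10⁻¹⁴ W, P₂ = 3.16×10⁻¹⁶ W
P_tot = 1.29×10⁻¹⁴ W → 10 log₁₀(P_tot / 10⁻³) = −108.9 dBm

−108.9 dBm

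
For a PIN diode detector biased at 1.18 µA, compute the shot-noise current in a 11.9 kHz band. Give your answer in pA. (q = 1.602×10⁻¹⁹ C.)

I_n = √(2qI·B)
2qI·B = 2 × 1.602×10⁻¹⁹ × 1.18×10⁻⁶ × 1.19×10⁴ = 4.50×10⁻²¹ A²
I_n = √(4.50×10⁻²¹) = 6.71×10⁻¹¹ A = 67.1 pA

67.1 pA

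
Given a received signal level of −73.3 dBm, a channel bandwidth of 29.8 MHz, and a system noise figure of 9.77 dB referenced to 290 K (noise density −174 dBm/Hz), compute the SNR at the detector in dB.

Noise floor: N = −174 + 10 log₁₀(B) + NF
10 log₁₀(2.98×10⁷) = 74.74 dB
N = −174 + 74.74 + 9.77 = −89.49 dBm
SNR = P_sig − N = −73.3 − (−89.49) = 16.19 dB → 16.2 dB

16.2 dB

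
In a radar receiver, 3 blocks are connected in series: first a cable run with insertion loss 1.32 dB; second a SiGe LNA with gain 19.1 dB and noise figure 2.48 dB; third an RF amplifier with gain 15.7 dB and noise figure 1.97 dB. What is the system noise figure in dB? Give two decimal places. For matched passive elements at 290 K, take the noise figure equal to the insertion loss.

Convert to linear (a loss of L dB is a gain of −L dB): F_i = 10^(NF_i/10), G_i = 10^(G_i,dB/10)
  Stage 1: F_1 = 10^(1.32/10) = 1.355, G_1 = 10^(−1.32/10) = 0.7379
  Stage 2: F_2 = 10^(2.48/10) = 1.770, G_2 = 10^(19.1/10) = 81.28
  Stage 3: F_3 = 10^(1.97/10) = 1.574, G_3 = 10^(15.7/10) = 37.15
Friis cascade:
  F = 1.355 + (1.770 − 1)/0.7379 + (1.574 − 1)/59.98 = 2.408
NF = 10 log₁₀(2.408) = 3.82 dB

3.82 dB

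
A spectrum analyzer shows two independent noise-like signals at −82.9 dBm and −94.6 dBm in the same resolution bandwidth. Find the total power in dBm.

Convert to linear, add, convert back:
P₁ = 5.13×10⁻¹² W, P₂ = 3.47×10⁻¹³ W
P_tot = 5.48×10⁻¹² W → 10 log₁₀(P_tot / 10⁻³) = −82.6 dBm

−82.6 dBm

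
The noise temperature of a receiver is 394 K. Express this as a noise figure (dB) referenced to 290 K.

3.73 dB

F = 1 + T_e/T₀ = 1 + 394/290 = 2.35862
NF = 10 log₁₀(2.35862) = 3.73 dB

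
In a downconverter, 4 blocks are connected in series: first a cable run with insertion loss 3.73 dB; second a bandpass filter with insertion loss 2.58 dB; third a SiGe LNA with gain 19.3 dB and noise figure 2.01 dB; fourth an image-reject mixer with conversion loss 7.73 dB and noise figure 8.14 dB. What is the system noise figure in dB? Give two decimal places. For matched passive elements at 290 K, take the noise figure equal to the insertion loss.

8.49 dB

Convert to linear (a loss of L dB is a gain of −L dB): F_i = 10^(NF_i/10), G_i = 10^(G_i,dB/10)
  Stage 1: F_1 = 10^(3.73/10) = 2.360, G_1 = 10^(−3.73/10) = 0.4236
  Stage 2: F_2 = 10^(2.58/10) = 1.811, G_2 = 10^(−2.58/10) = 0.5521
  Stage 3: F_3 = 10^(2.01/10) = 1.589, G_3 = 10^(19.3/10) = 85.11
  Stage 4: F_4 = 10^(8.14/10) = 6.516, G_4 = 10^(−7.73/10) = 0.1687
Friis cascade:
  F = 2.360 + (1.811 − 1)/0.4236 + (1.589 − 1)/0.2339 + (6.516 − 1)/19.91 = 7.069
NF = 10 log₁₀(7.069) = 8.49 dB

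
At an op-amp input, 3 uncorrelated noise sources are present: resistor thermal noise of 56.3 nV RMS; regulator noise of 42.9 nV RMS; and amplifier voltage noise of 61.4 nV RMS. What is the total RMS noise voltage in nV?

Uncorrelated sources add in power (mean-square): V_tot = √(ΣV_i²)
V_tot = √[(5.63×10⁻⁸)² + (4.29×10⁻⁸)² + (6.14×10⁻⁸)²] = 9.37×10⁻⁸ V = 93.7 nV

93.7 nV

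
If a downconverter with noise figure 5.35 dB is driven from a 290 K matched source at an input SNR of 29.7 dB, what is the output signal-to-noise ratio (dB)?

By definition F = SNR_in/SNR_out, so in dB: SNR_out = SNR_in − NF
SNR_out = 29.7 − 5.35 = 24.35 dB

24.35 dB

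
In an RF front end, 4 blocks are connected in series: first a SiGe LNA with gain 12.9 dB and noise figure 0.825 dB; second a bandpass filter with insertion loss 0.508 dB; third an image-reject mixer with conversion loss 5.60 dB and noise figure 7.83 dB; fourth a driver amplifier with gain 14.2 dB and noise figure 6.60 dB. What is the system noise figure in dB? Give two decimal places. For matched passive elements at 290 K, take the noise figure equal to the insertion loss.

3.53 dB

Convert to linear (a loss of L dB is a gain of −L dB): F_i = 10^(NF_i/10), G_i = 10^(G_i,dB/10)
  Stage 1: F_1 = 10^(0.825/10) = 1.209, G_1 = 10^(12.9/10) = 19.50
  Stage 2: F_2 = 10^(0.508/10) = 1.124, G_2 = 10^(−0.508/10) = 0.8896
  Stage 3: F_3 = 10^(7.83/10) = 6.067, G_3 = 10^(−5.60/10) = 0.2754
  Stage 4: F_4 = 10^(6.60/10) = 4.571, G_4 = 10^(14.2/10) = 26.30
Friis cascade:
  F = 1.209 + (1.124 − 1)/19.50 + (6.067 − 1)/17.35 + (4.571 − 1)/4.777 = 2.255
NF = 10 log₁₀(2.255) = 3.53 dB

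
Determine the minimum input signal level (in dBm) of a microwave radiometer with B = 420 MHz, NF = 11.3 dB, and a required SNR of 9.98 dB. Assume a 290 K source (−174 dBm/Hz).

Sensitivity = −174 + 10 log₁₀(B) + NF + SNR_min
= −174 + 86.23 + 11.3 + 9.98
= −66.49 dBm → −66.5 dBm

−66.5 dBm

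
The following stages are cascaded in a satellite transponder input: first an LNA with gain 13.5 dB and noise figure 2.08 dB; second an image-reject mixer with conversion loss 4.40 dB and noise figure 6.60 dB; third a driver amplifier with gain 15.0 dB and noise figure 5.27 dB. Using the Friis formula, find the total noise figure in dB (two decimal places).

Convert to linear (a loss of L dB is a gain of −L dB): F_i = 10^(NF_i/10), G_i = 10^(G_i,dB/10)
  Stage 1: F_1 = 10^(2.08/10) = 1.614, G_1 = 10^(13.5/10) = 22.39
  Stage 2: F_2 = 10^(6.60/10) = 4.571, G_2 = 10^(−4.40/10) = 0.3631
  Stage 3: F_3 = 10^(5.27/10) = 3.365, G_3 = 10^(15.0/10) = 31.62
Friis cascade:
  F = 1.614 + (4.571 − 1)/22.39 + (3.365 − 1)/8.128 = 2.065
NF = 10 log₁₀(2.065) = 3.15 dB

3.15 dB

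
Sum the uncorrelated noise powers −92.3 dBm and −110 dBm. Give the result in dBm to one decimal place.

Convert to linear, add, convert back:
P₁ = 5.89×10⁻¹³ W, P₂ = 1.00×10⁻¹⁴ W
P_tot = 5.99×10⁻¹³ W → 10 log₁₀(P_tot / 10⁻³) = −92.2 dBm

−92.2 dBm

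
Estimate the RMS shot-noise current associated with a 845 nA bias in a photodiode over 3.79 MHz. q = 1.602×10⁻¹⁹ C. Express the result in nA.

1.01 nA

I_n = √(2qI·B)
2qI·B = 2 × 1.602×10⁻¹⁹ × 8.45×10⁻⁷ × 3.79×10⁶ = 1.03×10⁻¹⁸ A²
I_n = √(1.03×10⁻¹⁸) = 1.01×10⁻⁹ A = 1.01 nA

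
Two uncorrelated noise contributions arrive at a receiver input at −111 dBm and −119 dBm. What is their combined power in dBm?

Convert to linear, add, convert back:
P₁ = 7.94×10⁻¹⁵ W, P₂ = 1.26×10⁻¹⁵ W
P_tot = 9.20×10⁻¹⁵ W → 10 log₁₀(P_tot / 10⁻³) = −110.4 dBm

−110.4 dBm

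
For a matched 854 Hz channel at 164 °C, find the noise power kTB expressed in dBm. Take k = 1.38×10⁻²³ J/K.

T = 164 °C + 273.15 = 437.15 K
P_n = kTB = 1.38×10⁻²³ × 437.15 × 8.54×10² = 5.15×10⁻¹⁸ W
In dBm: 10 log₁₀(5.15×10⁻¹⁸ / 10⁻³) = −142.9 dBm

−142.9 dBm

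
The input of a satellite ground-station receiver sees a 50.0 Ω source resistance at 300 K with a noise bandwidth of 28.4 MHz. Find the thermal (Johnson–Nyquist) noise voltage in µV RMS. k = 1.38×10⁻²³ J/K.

4.85 µV

V_n = √(4kTRB)
4kTRB = 4 × 1.38×10⁻²³ × 300 × 5.00×10¹ × 2.84×10⁷ = 2.35×10⁻¹¹ V²
V_n = √(2.35×10⁻¹¹) = 4.85×10⁻⁶ V = 4.85 µV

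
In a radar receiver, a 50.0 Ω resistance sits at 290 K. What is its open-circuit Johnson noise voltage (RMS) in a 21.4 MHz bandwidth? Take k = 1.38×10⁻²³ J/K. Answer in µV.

4.14 µV

V_n = √(4kTRB)
4kTRB = 4 × 1.38×10⁻²³ × 290 × 5.00×10¹ × 2.14×10⁷ = 1.71×10⁻¹¹ V²
V_n = √(1.71×10⁻¹¹) = 4.14×10⁻⁶ V = 4.14 µV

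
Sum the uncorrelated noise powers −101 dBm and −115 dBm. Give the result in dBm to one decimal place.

Convert to linear, add, convert back:
P₁ = 7.94×10⁻¹⁴ W, P₂ = 3.16×10⁻¹⁵ W
P_tot = 8.26×10⁻¹⁴ W → 10 log₁₀(P_tot / 10⁻³) = −100.8 dBm

−100.8 dBm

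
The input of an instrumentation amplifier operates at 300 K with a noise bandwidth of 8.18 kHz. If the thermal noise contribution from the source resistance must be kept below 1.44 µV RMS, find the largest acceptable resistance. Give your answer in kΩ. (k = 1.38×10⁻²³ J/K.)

Johnson–Nyquist: V_n = √(4kTRB) ⇒ R = V_n² / (4kTB)
4kTB = 4 × 1.38×10⁻²³ × 300 × 8.18×10³ = 1.35×10⁻¹⁶
R = (1.44×10⁻⁶)² / 1.35×10⁻¹⁶ = 1.53×10⁴ Ω = 15.3 kΩ

15.3 kΩ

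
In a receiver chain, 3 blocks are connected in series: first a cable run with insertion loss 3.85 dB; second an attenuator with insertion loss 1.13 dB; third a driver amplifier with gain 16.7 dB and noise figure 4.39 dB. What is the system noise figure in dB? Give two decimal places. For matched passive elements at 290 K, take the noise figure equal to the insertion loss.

Convert to linear (a loss of L dB is a gain of −L dB): F_i = 10^(NF_i/10), G_i = 10^(G_i,dB/10)
  Stage 1: F_1 = 10^(3.85/10) = 2.427, G_1 = 10^(−3.85/10) = 0.4121
  Stage 2: F_2 = 10^(1.13/10) = 1.297, G_2 = 10^(−1.13/10) = 0.7709
  Stage 3: F_3 = 10^(4.39/10) = 2.748, G_3 = 10^(16.7/10) = 46.77
Friis cascade:
  F = 2.427 + (1.297 − 1)/0.4121 + (2.748 − 1)/0.3177 = 8.650
NF = 10 log₁₀(8.650) = 9.37 dB

9.37 dB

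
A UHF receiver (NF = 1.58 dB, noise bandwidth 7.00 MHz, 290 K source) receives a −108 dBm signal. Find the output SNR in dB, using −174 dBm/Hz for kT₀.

Noise floor: N = −174 + 10 log₁₀(B) + NF
10 log₁₀(7.00×10⁶) = 68.45 dB
N = −174 + 68.45 + 1.58 = −103.97 dBm
SNR = P_sig − N = −108 − (−103.97) = −4.03 dB → −4.0 dB

−4.0 dB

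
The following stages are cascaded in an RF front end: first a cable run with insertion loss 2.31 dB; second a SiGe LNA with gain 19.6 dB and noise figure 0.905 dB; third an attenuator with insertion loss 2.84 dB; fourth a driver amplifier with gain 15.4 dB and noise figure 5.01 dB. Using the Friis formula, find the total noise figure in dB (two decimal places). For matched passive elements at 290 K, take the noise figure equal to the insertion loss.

3.41 dB

Convert to linear (a loss of L dB is a gain of −L dB): F_i = 10^(NF_i/10), G_i = 10^(G_i,dB/10)
  Stage 1: F_1 = 10^(2.31/10) = 1.702, G_1 = 10^(−2.31/10) = 0.5875
  Stage 2: F_2 = 10^(0.905/10) = 1.232, G_2 = 10^(19.6/10) = 91.20
  Stage 3: F_3 = 10^(2.84/10) = 1.923, G_3 = 10^(−2.84/10) = 0.5200
  Stage 4: F_4 = 10^(5.01/10) = 3.170, G_4 = 10^(15.4/10) = 34.67
Friis cascade:
  F = 1.702 + (1.232 − 1)/0.5875 + (1.923 − 1)/53.58 + (3.170 − 1)/27.86 = 2.192
NF = 10 log₁₀(2.192) = 3.41 dB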